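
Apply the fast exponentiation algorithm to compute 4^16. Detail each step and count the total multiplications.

Computing 4^16 by squaring (build up from 4^1; each line after the first costs one multiplication):

4^1 = 4
4^2 = (4^1)^2 = 4^2 = 16
4^4 = (4^2)^2 = 16^2 = 256
4^8 = (4^4)^2 = 256^2 = 65536
4^16 = (4^8)^2 = 65536^2 = 4294967296

Result: 4294967296
Multiplications needed: 4 (4 lines after 4^1)

4^16 = 4294967296. Using exponentiation by squaring, this requires 4 multiplications. The key idea: if the exponent is even, square the half-power; if odd, multiply by the base once.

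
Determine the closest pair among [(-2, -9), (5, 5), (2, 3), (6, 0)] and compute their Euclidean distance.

Computing all pairwise distances among 4 points:

d((-2, -9), (5, 5)) = 15.6525
d((-2, -9), (2, 3)) = 12.6491
d((-2, -9), (6, 0)) = 12.0416
d((5, 5), (2, 3)) = 3.6056 <-- minimum
d((5, 5), (6, 0)) = 5.099
d((2, 3), (6, 0)) = 5.0

Closest pair: (5, 5) and (2, 3) with distance 3.6056

The closest pair is (5, 5) and (2, 3) with Euclidean distance 3.6056. For 4 points, brute-force pairwise comparison is shown above. For large n, the divide-and-conquer algorithm (sort by x, recurse on halves, check the dividing strip) achieves O(n log n).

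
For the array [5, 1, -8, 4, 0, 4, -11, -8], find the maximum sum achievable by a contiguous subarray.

Using Kadane's algorithm on [5, 1, -8, 4, 0, 4, -11, -8]:

Scanning through the array:
Position 1 (value 1): max_ending_here = 6, max_so_far = 6
Position 2 (value -8): max_ending_here = -2, max_so_far = 6
Position 3 (value 4): max_ending_here = 4, max_so_far = 6
Position 4 (value 0): max_ending_here = 4, max_so_far = 6
Position 5 (value 4): max_ending_here = 8, max_so_far = 8
Position 6 (value -11): max_ending_here = -3, max_so_far = 8
Position 7 (value -8): max_ending_here = -8, max_so_far = 8

Maximum subarray: [4, 0, 4]
Maximum sum: 8

The maximum subarray is [4, 0, 4] with sum 8. This subarray runs from index 3 to index 5.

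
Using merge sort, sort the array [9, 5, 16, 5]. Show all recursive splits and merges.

Merge sort trace:

Split: [9, 5, 16, 5] -> [9, 5] and [16, 5]
  Split: [9, 5] -> [9] and [5]
  Merge: [9] + [5] -> [5, 9]
  Split: [16, 5] -> [16] and [5]
  Merge: [16] + [5] -> [5, 16]
Merge: [5, 9] + [5, 16] -> [5, 5, 9, 16]

Final sorted array: [5, 5, 9, 16]

The merge sort proceeds by recursively splitting the array and merging sorted halves.
After all merges, the sorted array is [5, 5, 9, 16].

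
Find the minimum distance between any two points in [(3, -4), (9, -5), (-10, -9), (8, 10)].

Computing all pairwise distances among 4 points:

d((3, -4), (9, -5)) = 6.0828 <-- minimum
d((3, -4), (-10, -9)) = 13.9284
d((3, -4), (8, 10)) = 14.8661
d((9, -5), (-10, -9)) = 19.4165
d((9, -5), (8, 10)) = 15.0333
d((-10, -9), (8, 10)) = 26.1725

Closest pair: (3, -4) and (9, -5) with distance 6.0828

The closest pair is (3, -4) and (9, -5) with Euclidean distance 6.0828. For 4 points, brute-force pairwise comparison is shown above. For large n, the divide-and-conquer algorithm (sort by x, recurse on halves, check the dividing strip) achieves O(n log n).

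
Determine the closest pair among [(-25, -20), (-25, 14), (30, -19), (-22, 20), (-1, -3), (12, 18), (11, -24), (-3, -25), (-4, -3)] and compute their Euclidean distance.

Computing all pairwise distances among 9 points:

d((-25, -20), (-25, 14)) = 34.0
d((-25, -20), (30, -19)) = 55.0091
d((-25, -20), (-22, 20)) = 40.1123
d((-25, -20), (-1, -3)) = 29.4109
d((-25, -20), (12, 18)) = 53.0377
d((-25, -20), (11, -24)) = 36.2215
d((-25, -20), (-3, -25)) = 22.561
d((-25, -20), (-4, -3)) = 27.0185
d((-25, 14), (30, -19)) = 64.1405
d((-25, 14), (-22, 20)) = 6.7082
d((-25, 14), (-1, -3)) = 29.4109
d((-25, 14), (12, 18)) = 37.2156
d((-25, 14), (11, -24)) = 52.345
d((-25, 14), (-3, -25)) = 44.7772
d((-25, 14), (-4, -3)) = 27.0185
d((30, -19), (-22, 20)) = 65.0
d((30, -19), (-1, -3)) = 34.8855
d((30, -19), (12, 18)) = 41.1461
d((30, -19), (11, -24)) = 19.6469
d((30, -19), (-3, -25)) = 33.541
d((30, -19), (-4, -3)) = 37.5766
d((-22, 20), (-1, -3)) = 31.1448
d((-22, 20), (12, 18)) = 34.0588
d((-22, 20), (11, -24)) = 55.0
d((-22, 20), (-3, -25)) = 48.8467
d((-22, 20), (-4, -3)) = 29.2062
d((-1, -3), (12, 18)) = 24.6982
d((-1, -3), (11, -24)) = 24.1868
d((-1, -3), (-3, -25)) = 22.0907
d((-1, -3), (-4, -3)) = 3.0 <-- minimum
d((12, 18), (11, -24)) = 42.0119
d((12, 18), (-3, -25)) = 45.5412
d((12, 18), (-4, -3)) = 26.4008
d((11, -24), (-3, -25)) = 14.0357
d((11, -24), (-4, -3)) = 25.807
d((-3, -25), (-4, -3)) = 22.0227

Closest pair: (-1, -3) and (-4, -3) with distance 3.0

The closest pair is (-1, -3) and (-4, -3) with Euclidean distance 3.0. For 9 points, brute-force pairwise comparison is shown above. For large n, the divide-and-conquer algorithm (sort by x, recurse on halves, check the dividing strip) achieves O(n log n).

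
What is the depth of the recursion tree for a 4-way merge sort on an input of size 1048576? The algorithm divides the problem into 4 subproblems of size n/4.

For divide and conquer with division factor 4:

Problem sizes at each level:
Level 0: 1048576
Level 1: 262144
Level 2: 65536
Level 3: 16384
Level 4: 4096
Level 5: 1024
Level 6: 256
Level 7: 64
Level 8: 16
Level 9: 4
Level 10: 1

The root is level 0 and the size-1 base case is level 10 (the tree spans levels 0 through 10, i.e. 11 levels counting the root), so the depth is the number of divisions: log_4(1048576) = 10

The recursion tree depth is log_4(1048576) = 10. At each level, the problem size is divided by 4, so it takes 10 divisions to reduce to a base case of size 1. The algorithm makes 4 recursive calls at each level.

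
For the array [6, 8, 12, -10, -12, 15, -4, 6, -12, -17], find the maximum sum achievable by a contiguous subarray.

Using Kadane's algorithm on [6, 8, 12, -10, -12, 15, -4, 6, -12, -17]:

Scanning through the array:
Position 1 (value 8): max_ending_here = 14, max_so_far = 14
Position 2 (value 12): max_ending_here = 26, max_so_far = 26
Position 3 (value -10): max_ending_here = 16, max_so_far = 26
Position 4 (value -12): max_ending_here = 4, max_so_far = 26
Position 5 (value 15): max_ending_here = 19, max_so_far = 26
Position 6 (value -4): max_ending_here = 15, max_so_far = 26
Position 7 (value 6): max_ending_here = 21, max_so_far = 26
Position 8 (value -12): max_ending_here = 9, max_so_far = 26
Position 9 (value -17): max_ending_here = -8, max_so_far = 26

Maximum subarray: [6, 8, 12]
Maximum sum: 26

The maximum subarray is [6, 8, 12] with sum 26. This subarray runs from index 0 to index 2.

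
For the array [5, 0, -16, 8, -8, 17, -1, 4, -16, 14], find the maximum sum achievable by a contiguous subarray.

Using Kadane's algorithm on [5, 0, -16, 8, -8, 17, -1, 4, -16, 14]:

Scanning through the array:
Position 1 (value 0): max_ending_here = 5, max_so_far = 5
Position 2 (value -16): max_ending_here = -11, max_so_far = 5
Position 3 (value 8): max_ending_here = 8, max_so_far = 8
Position 4 (value -8): max_ending_here = 0, max_so_far = 8
Position 5 (value 17): max_ending_here = 17, max_so_far = 17
Position 6 (value -1): max_ending_here = 16, max_so_far = 17
Position 7 (value 4): max_ending_here = 20, max_so_far = 20
Position 8 (value -16): max_ending_here = 4, max_so_far = 20
Position 9 (value 14): max_ending_here = 18, max_so_far = 20

Maximum subarray: [8, -8, 17, -1, 4]
Maximum sum: 20

The maximum subarray is [8, -8, 17, -1, 4] with sum 20. This subarray runs from index 3 to index 7.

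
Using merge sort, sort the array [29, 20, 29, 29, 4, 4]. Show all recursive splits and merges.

Merge sort trace:

Split: [29, 20, 29, 29, 4, 4] -> [29, 20, 29] and [29, 4, 4]
  Split: [29, 20, 29] -> [29] and [20, 29]
    Split: [20, 29] -> [20] and [29]
    Merge: [20] + [29] -> [20, 29]
  Merge: [29] + [20, 29] -> [20, 29, 29]
  Split: [29, 4, 4] -> [29] and [4, 4]
    Split: [4, 4] -> [4] and [4]
    Merge: [4] + [4] -> [4, 4]
  Merge: [29] + [4, 4] -> [4, 4, 29]
Merge: [20, 29, 29] + [4, 4, 29] -> [4, 4, 20, 29, 29, 29]

Final sorted array: [4, 4, 20, 29, 29, 29]

The merge sort proceeds by recursively splitting the array and merging sorted halves.
After all merges, the sorted array is [4, 4, 20, 29, 29, 29].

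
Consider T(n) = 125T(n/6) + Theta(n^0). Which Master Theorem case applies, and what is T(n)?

Master Theorem for T(n) = 125T(n/6) + O(n^0):

a = 125, b = 6, c = 0
log_b(a) = log_6(125) = 2.6947

Case 1: c = 0 < log_6(125) = 2.6947
T(n) = O(n^(log_6 125))

For T(n) = 125T(n/6) + O(n^0): log_6(125) = 2.6947. This is Case 1 of the Master Theorem (c < log_b(a), work dominated by leaves), giving O(n^(log_6 125)).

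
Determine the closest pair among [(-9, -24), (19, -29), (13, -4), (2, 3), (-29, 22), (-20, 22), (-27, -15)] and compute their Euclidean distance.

Computing all pairwise distances among 7 points:

d((-9, -24), (19, -29)) = 28.4429
d((-9, -24), (13, -4)) = 29.7321
d((-9, -24), (2, 3)) = 29.1548
d((-9, -24), (-29, 22)) = 50.1597
d((-9, -24), (-20, 22)) = 47.2969
d((-9, -24), (-27, -15)) = 20.1246
d((19, -29), (13, -4)) = 25.7099
d((19, -29), (2, 3)) = 36.2353
d((19, -29), (-29, 22)) = 70.0357
d((19, -29), (-20, 22)) = 64.2028
d((19, -29), (-27, -15)) = 48.0833
d((13, -4), (2, 3)) = 13.0384
d((13, -4), (-29, 22)) = 49.3964
d((13, -4), (-20, 22)) = 42.0119
d((13, -4), (-27, -15)) = 41.4849
d((2, 3), (-29, 22)) = 36.3593
d((2, 3), (-20, 22)) = 29.0689
d((2, 3), (-27, -15)) = 34.1321
d((-29, 22), (-20, 22)) = 9.0 <-- minimum
d((-29, 22), (-27, -15)) = 37.054
d((-20, 22), (-27, -15)) = 37.6563

Closest pair: (-29, 22) and (-20, 22) with distance 9.0

The closest pair is (-29, 22) and (-20, 22) with Euclidean distance 9.0. For 7 points, brute-force pairwise comparison is shown above. For large n, the divide-and-conquer algorithm (sort by x, recurse on halves, check the dividing strip) achieves O(n log n).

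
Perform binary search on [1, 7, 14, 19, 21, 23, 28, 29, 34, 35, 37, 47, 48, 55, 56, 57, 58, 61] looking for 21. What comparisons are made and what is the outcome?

Binary search for 21 in [1, 7, 14, 19, 21, 23, 28, 29, 34, 35, 37, 47, 48, 55, 56, 57, 58, 61]:

lo=0, hi=17, mid=8, arr[mid]=34 -> 34 > 21, search left half
lo=0, hi=7, mid=3, arr[mid]=19 -> 19 < 21, search right half
lo=4, hi=7, mid=5, arr[mid]=23 -> 23 > 21, search left half
lo=4, hi=4, mid=4, arr[mid]=21 -> Found target at index 4!

Binary search finds 21 at index 4 after 4 comparisons. The search repeatedly halves the search space by comparing with the middle element.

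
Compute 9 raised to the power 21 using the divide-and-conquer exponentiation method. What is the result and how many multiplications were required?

Computing 9^21 by squaring (build up from 9^1; each line after the first costs one multiplication):

9^1 = 9
9^2 = (9^1)^2 = 9^2 = 81
9^4 = (9^2)^2 = 81^2 = 6561
9^5 = 9 * 9^4 = 9 * 6561 = 59049
9^10 = (9^5)^2 = 59049^2 = 3486784401
9^20 = (9^10)^2 = 3486784401^2 = 12157665459056928801
9^21 = 9 * 9^20 = 9 * 12157665459056928801 = 109418989131512359209

Result: 109418989131512359209
Multiplications needed: 6 (6 lines after 9^1)

9^21 = 109418989131512359209. Using exponentiation by squaring, this requires 6 multiplications. The key idea: if the exponent is even, square the half-power; if odd, multiply by the base once.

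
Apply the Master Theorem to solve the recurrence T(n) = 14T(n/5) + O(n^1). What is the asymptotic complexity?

Master Theorem for T(n) = 14T(n/5) + O(n^1):

a = 14, b = 5, c = 1
log_b(a) = log_5(14) = 1.6397

Case 1: c = 1 < log_5(14) = 1.6397
T(n) = O(n^(log_5 14))

For T(n) = 14T(n/5) + O(n^1): log_5(14) = 1.6397. This is Case 1 of the Master Theorem (c < log_b(a), work dominated by leaves), giving O(n^(log_5 14)).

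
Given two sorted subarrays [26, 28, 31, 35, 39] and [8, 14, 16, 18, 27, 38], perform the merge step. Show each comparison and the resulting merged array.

Merging process:

Compare 26 vs 8: take 8 from right. Merged: [8]
Compare 26 vs 14: take 14 from right. Merged: [8, 14]
Compare 26 vs 16: take 16 from right. Merged: [8, 14, 16]
Compare 26 vs 18: take 18 from right. Merged: [8, 14, 16, 18]
Compare 26 vs 27: take 26 from left. Merged: [8, 14, 16, 18, 26]
Compare 28 vs 27: take 27 from right. Merged: [8, 14, 16, 18, 26, 27]
Compare 28 vs 38: take 28 from left. Merged: [8, 14, 16, 18, 26, 27, 28]
Compare 31 vs 38: take 31 from left. Merged: [8, 14, 16, 18, 26, 27, 28, 31]
Compare 35 vs 38: take 35 from left. Merged: [8, 14, 16, 18, 26, 27, 28, 31, 35]
Compare 39 vs 38: take 38 from right. Merged: [8, 14, 16, 18, 26, 27, 28, 31, 35, 38]
Append remaining from left: [39]. Merged: [8, 14, 16, 18, 26, 27, 28, 31, 35, 38, 39]

Final merged array: [8, 14, 16, 18, 26, 27, 28, 31, 35, 38, 39]
Total comparisons: 10

The merged array is [8, 14, 16, 18, 26, 27, 28, 31, 35, 38, 39], requiring 10 comparisons. The merge step runs in O(n) time where n is the total number of elements.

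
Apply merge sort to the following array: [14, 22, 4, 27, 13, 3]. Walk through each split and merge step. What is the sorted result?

Merge sort trace:

Split: [14, 22, 4, 27, 13, 3] -> [14, 22, 4] and [27, 13, 3]
  Split: [14, 22, 4] -> [14] and [22, 4]
    Split: [22, 4] -> [22] and [4]
    Merge: [22] + [4] -> [4, 22]
  Merge: [14] + [4, 22] -> [4, 14, 22]
  Split: [27, 13, 3] -> [27] and [13, 3]
    Split: [13, 3] -> [13] and [3]
    Merge: [13] + [3] -> [3, 13]
  Merge: [27] + [3, 13] -> [3, 13, 27]
Merge: [4, 14, 22] + [3, 13, 27] -> [3, 4, 13, 14, 22, 27]

Final sorted array: [3, 4, 13, 14, 22, 27]

The merge sort proceeds by recursively splitting the array and merging sorted halves.
After all merges, the sorted array is [3, 4, 13, 14, 22, 27].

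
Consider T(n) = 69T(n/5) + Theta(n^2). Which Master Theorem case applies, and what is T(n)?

Master Theorem for T(n) = 69T(n/5) + O(n^2):

a = 69, b = 5, c = 2
log_b(a) = log_5(69) = 2.6308

Case 1: c = 2 < log_5(69) = 2.6308
T(n) = O(n^(log_5 69))

For T(n) = 69T(n/5) + O(n^2): log_5(69) = 2.6308. This is Case 1 of the Master Theorem (c < log_b(a), work dominated by leaves), giving O(n^(log_5 69)).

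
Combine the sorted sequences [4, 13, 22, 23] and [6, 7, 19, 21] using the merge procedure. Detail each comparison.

Merging process:

Compare 4 vs 6: take 4 from left. Merged: [4]
Compare 13 vs 6: take 6 from right. Merged: [4, 6]
Compare 13 vs 7: take 7 from right. Merged: [4, 6, 7]
Compare 13 vs 19: take 13 from left. Merged: [4, 6, 7, 13]
Compare 22 vs 19: take 19 from right. Merged: [4, 6, 7, 13, 19]
Compare 22 vs 21: take 21 from right. Merged: [4, 6, 7, 13, 19, 21]
Append remaining from left: [22, 23]. Merged: [4, 6, 7, 13, 19, 21, 22, 23]

Final merged array: [4, 6, 7, 13, 19, 21, 22, 23]
Total comparisons: 6

The merged array is [4, 6, 7, 13, 19, 21, 22, 23], requiring 6 comparisons. The merge step runs in O(n) time where n is the total number of elements.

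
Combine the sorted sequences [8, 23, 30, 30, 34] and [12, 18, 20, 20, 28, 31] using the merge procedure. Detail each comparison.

Merging process:

Compare 8 vs 12: take 8 from left. Merged: [8]
Compare 23 vs 12: take 12 from right. Merged: [8, 12]
Compare 23 vs 18: take 18 from right. Merged: [8, 12, 18]
Compare 23 vs 20: take 20 from right. Merged: [8, 12, 18, 20]
Compare 23 vs 20: take 20 from right. Merged: [8, 12, 18, 20, 20]
Compare 23 vs 28: take 23 from left. Merged: [8, 12, 18, 20, 20, 23]
Compare 30 vs 28: take 28 from right. Merged: [8, 12, 18, 20, 20, 23, 28]
Compare 30 vs 31: take 30 from left. Merged: [8, 12, 18, 20, 20, 23, 28, 30]
Compare 30 vs 31: take 30 from left. Merged: [8, 12, 18, 20, 20, 23, 28, 30, 30]
Compare 34 vs 31: take 31 from right. Merged: [8, 12, 18, 20, 20, 23, 28, 30, 30, 31]
Append remaining from left: [34]. Merged: [8, 12, 18, 20, 20, 23, 28, 30, 30, 31, 34]

Final merged array: [8, 12, 18, 20, 20, 23, 28, 30, 30, 31, 34]
Total comparisons: 10

The merged array is [8, 12, 18, 20, 20, 23, 28, 30, 30, 31, 34], requiring 10 comparisons. The merge step runs in O(n) time where n is the total number of elements.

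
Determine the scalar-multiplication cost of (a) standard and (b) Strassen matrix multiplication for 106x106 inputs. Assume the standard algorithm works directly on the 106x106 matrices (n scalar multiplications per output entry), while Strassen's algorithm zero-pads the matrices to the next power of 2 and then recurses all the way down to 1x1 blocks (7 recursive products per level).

Matrix multiplication for 106x106 matrices:

Strassen's algorithm requires power-of-2 dimensions. Pad 106x106 to 128x128 (next power of 2).

Standard algorithm: 106^3 = 1191016 multiplications
Strassen's algorithm: 7^(log2(128)) = 7^7 = 823543 multiplications
Savings: 1191016 - 823543 = 367473 multiplications

Standard: 1191016 multiplications (106^3). Strassen: 823543 multiplications (7^7, after padding to 128x128). Strassen reduces 8 recursive multiplications to 7 at each level.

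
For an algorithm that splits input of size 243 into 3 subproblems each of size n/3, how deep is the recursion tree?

For divide and conquer with division factor 3:

Problem sizes at each level:
Level 0: 243
Level 1: 81
Level 2: 27
Level 3: 9
Level 4: 3
Level 5: 1

The root is level 0 and the size-1 base case is level 5 (the tree spans levels 0 through 5, i.e. 6 levels counting the root), so the depth is the number of divisions: log_3(243) = 5

The recursion tree depth is log_3(243) = 5. At each level, the problem size is divided by 3, so it takes 5 divisions to reduce to a base case of size 1. The algorithm makes 3 recursive calls at each level.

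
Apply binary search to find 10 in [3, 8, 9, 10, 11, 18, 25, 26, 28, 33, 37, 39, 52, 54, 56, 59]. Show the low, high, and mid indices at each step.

Binary search for 10 in [3, 8, 9, 10, 11, 18, 25, 26, 28, 33, 37, 39, 52, 54, 56, 59]:

lo=0, hi=15, mid=7, arr[mid]=26 -> 26 > 10, search left half
lo=0, hi=6, mid=3, arr[mid]=10 -> Found target at index 3!

Binary search finds 10 at index 3 after 2 comparisons. The search repeatedly halves the search space by comparing with the middle element.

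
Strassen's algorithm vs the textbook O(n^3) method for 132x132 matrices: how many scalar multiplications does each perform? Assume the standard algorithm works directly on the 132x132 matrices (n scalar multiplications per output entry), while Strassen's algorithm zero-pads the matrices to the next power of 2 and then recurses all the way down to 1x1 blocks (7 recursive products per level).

Matrix multiplication for 132x132 matrices:

Strassen's algorithm requires power-of-2 dimensions. Pad 132x132 to 256x256 (next power of 2).

Standard algorithm: 132^3 = 2299968 multiplications
Strassen's algorithm: 7^(log2(256)) = 7^8 = 5764801 multiplications
Difference: 2299968 - 5764801 = -3464833 (Strassen uses MORE here due to padding overhead — for small or just-over-power-of-2 n, padding can outweigh the per-level savings)

Standard: 2299968 multiplications (132^3). Strassen: 5764801 multiplications (7^8, after padding to 256x256). Strassen reduces 8 recursive multiplications to 7 at each level.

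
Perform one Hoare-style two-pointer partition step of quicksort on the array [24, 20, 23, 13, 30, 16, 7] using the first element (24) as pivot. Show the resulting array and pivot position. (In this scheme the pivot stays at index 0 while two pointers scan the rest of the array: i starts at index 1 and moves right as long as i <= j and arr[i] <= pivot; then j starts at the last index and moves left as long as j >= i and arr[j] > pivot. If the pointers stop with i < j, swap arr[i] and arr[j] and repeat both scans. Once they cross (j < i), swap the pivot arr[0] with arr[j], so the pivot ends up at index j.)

Hoare-style two-pointer partition with pivot = 24:

Initial array: [24, 20, 23, 13, 30, 16, 7]

Pointers start at i = 1, j = 6.
i stops at index 4 (arr[4]=30 > 24), j stops at index 6 (arr[6]=7 <= 24): swap arr[4] and arr[6], array becomes [24, 20, 23, 13, 7, 16, 30]
i ends at 6, j ends at 5: the pointers have crossed (j < i), so scanning stops.

Swap pivot arr[0] with arr[5] to place pivot at position 5: [16, 20, 23, 13, 7, 24, 30]
Pivot position: 5

After partitioning with pivot 24, the array becomes [16, 20, 23, 13, 7, 24, 30]. The pivot is placed at index 5. All elements to the left of the pivot are <= 24, and all elements to the right are > 24.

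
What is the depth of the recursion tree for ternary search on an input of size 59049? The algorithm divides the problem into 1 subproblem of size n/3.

For divide and conquer with division factor 3:

Problem sizes at each level:
Level 0: 59049
Level 1: 19683
Level 2: 6561
Level 3: 2187
Level 4: 729
Level 5: 243
Level 6: 81
Level 7: 27
Level 8: 9
Level 9: 3
Level 10: 1

The root is level 0 and the size-1 base case is level 10 (the tree spans levels 0 through 10, i.e. 11 levels counting the root), so the depth is the number of divisions: log_3(59049) = 10

The recursion tree depth is log_3(59049) = 10. At each level, the problem size is divided by 3, so it takes 10 divisions to reduce to a base case of size 1. The algorithm makes 1 recursive call at each level.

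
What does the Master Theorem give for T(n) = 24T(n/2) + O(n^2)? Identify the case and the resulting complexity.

Master Theorem for T(n) = 24T(n/2) + O(n^2):

a = 24, b = 2, c = 2
log_b(a) = log_2(24) = 4.5850

Case 1: c = 2 < log_2(24) = 4.5850
T(n) = O(n^(log_2 24))

For T(n) = 24T(n/2) + O(n^2): log_2(24) = 4.5850. This is Case 1 of the Master Theorem (c < log_b(a), work dominated by leaves), giving O(n^(log_2 24)).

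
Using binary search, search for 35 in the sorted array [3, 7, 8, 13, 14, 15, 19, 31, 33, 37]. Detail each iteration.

Binary search for 35 in [3, 7, 8, 13, 14, 15, 19, 31, 33, 37]:

lo=0, hi=9, mid=4, arr[mid]=14 -> 14 < 35, search right half
lo=5, hi=9, mid=7, arr[mid]=31 -> 31 < 35, search right half
lo=8, hi=9, mid=8, arr[mid]=33 -> 33 < 35, search right half
lo=9, hi=9, mid=9, arr[mid]=37 -> 37 > 35, search left half
lo=9 > hi=8, target 35 not found

Binary search determines that 35 is not in the array after 4 comparisons. The search space was exhausted without finding the target.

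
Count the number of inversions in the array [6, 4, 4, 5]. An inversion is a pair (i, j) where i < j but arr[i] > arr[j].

Finding inversions in [6, 4, 4, 5]:

(0, 1): arr[0]=6 > arr[1]=4
(0, 2): arr[0]=6 > arr[2]=4
(0, 3): arr[0]=6 > arr[3]=5

Total inversions: 3

The array has 3 inversion(s): (0,1), (0,2), (0,3). Each pair (i,j) satisfies i < j and arr[i] > arr[j].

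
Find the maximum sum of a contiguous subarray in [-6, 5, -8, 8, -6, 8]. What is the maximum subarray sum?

Using Kadane's algorithm on [-6, 5, -8, 8, -6, 8]:

Scanning through the array:
Position 1 (value 5): max_ending_here = 5, max_so_far = 5
Position 2 (value -8): max_ending_here = -3, max_so_far = 5
Position 3 (value 8): max_ending_here = 8, max_so_far = 8
Position 4 (value -6): max_ending_here = 2, max_so_far = 8
Position 5 (value 8): max_ending_here = 10, max_so_far = 10

Maximum subarray: [8, -6, 8]
Maximum sum: 10

The maximum subarray is [8, -6, 8] with sum 10. This subarray runs from index 3 to index 5.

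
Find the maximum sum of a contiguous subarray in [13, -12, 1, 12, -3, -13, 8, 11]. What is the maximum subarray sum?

Using Kadane's algorithm on [13, -12, 1, 12, -3, -13, 8, 11]:

Scanning through the array:
Position 1 (value -12): max_ending_here = 1, max_so_far = 13
Position 2 (value 1): max_ending_here = 2, max_so_far = 13
Position 3 (value 12): max_ending_here = 14, max_so_far = 14
Position 4 (value -3): max_ending_here = 11, max_so_far = 14
Position 5 (value -13): max_ending_here = -2, max_so_far = 14
Position 6 (value 8): max_ending_here = 8, max_so_far = 14
Position 7 (value 11): max_ending_here = 19, max_so_far = 19

Maximum subarray: [8, 11]
Maximum sum: 19

The maximum subarray is [8, 11] with sum 19. This subarray runs from index 6 to index 7.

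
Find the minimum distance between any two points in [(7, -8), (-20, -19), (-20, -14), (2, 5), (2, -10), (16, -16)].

Computing all pairwise distances among 6 points:

d((7, -8), (-20, -19)) = 29.1548
d((7, -8), (-20, -14)) = 27.6586
d((7, -8), (2, 5)) = 13.9284
d((7, -8), (2, -10)) = 5.3852
d((7, -8), (16, -16)) = 12.0416
d((-20, -19), (-20, -14)) = 5.0 <-- minimum
d((-20, -19), (2, 5)) = 32.5576
d((-20, -19), (2, -10)) = 23.7697
d((-20, -19), (16, -16)) = 36.1248
d((-20, -14), (2, 5)) = 29.0689
d((-20, -14), (2, -10)) = 22.3607
d((-20, -14), (16, -16)) = 36.0555
d((2, 5), (2, -10)) = 15.0
d((2, 5), (16, -16)) = 25.2389
d((2, -10), (16, -16)) = 15.2315

Closest pair: (-20, -19) and (-20, -14) with distance 5.0

The closest pair is (-20, -19) and (-20, -14) with Euclidean distance 5.0. For 6 points, brute-force pairwise comparison is shown above. For large n, the divide-and-conquer algorithm (sort by x, recurse on halves, check the dividing strip) achieves O(n log n).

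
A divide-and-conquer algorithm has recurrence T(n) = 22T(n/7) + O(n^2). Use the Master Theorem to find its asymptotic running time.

Master Theorem for T(n) = 22T(n/7) + O(n^2):

a = 22, b = 7, c = 2
log_b(a) = log_7(22) = 1.5885

Case 3: c = 2 > log_7(22) = 1.5885
T(n) = O(n^2) = O(n^2)

For T(n) = 22T(n/7) + O(n^2): log_7(22) = 1.5885. This is Case 3 of the Master Theorem (c > log_b(a), work dominated by root), giving O(n^2).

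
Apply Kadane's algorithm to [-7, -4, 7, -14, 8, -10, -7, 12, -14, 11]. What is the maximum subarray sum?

Using Kadane's algorithm on [-7, -4, 7, -14, 8, -10, -7, 12, -14, 11]:

Scanning through the array:
Position 1 (value -4): max_ending_here = -4, max_so_far = -4
Position 2 (value 7): max_ending_here = 7, max_so_far = 7
Position 3 (value -14): max_ending_here = -7, max_so_far = 7
Position 4 (value 8): max_ending_here = 8, max_so_far = 8
Position 5 (value -10): max_ending_here = -2, max_so_far = 8
Position 6 (value -7): max_ending_here = -7, max_so_far = 8
Position 7 (value 12): max_ending_here = 12, max_so_far = 12
Position 8 (value -14): max_ending_here = -2, max_so_far = 12
Position 9 (value 11): max_ending_here = 11, max_so_far = 12

Maximum subarray: [12]
Maximum sum: 12

The maximum subarray is [12] with sum 12. This subarray runs from index 7 to index 7.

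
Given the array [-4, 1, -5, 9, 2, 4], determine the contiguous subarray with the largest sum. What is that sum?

Using Kadane's algorithm on [-4, 1, -5, 9, 2, 4]:

Scanning through the array:
Position 1 (value 1): max_ending_here = 1, max_so_far = 1
Position 2 (value -5): max_ending_here = -4, max_so_far = 1
Position 3 (value 9): max_ending_here = 9, max_so_far = 9
Position 4 (value 2): max_ending_here = 11, max_so_far = 11
Position 5 (value 4): max_ending_here = 15, max_so_far = 15

Maximum subarray: [9, 2, 4]
Maximum sum: 15

The maximum subarray is [9, 2, 4] with sum 15. This subarray runs from index 3 to index 5.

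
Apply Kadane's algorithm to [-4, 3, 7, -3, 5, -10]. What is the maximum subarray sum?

Using Kadane's algorithm on [-4, 3, 7, -3, 5, -10]:

Scanning through the array:
Position 1 (value 3): max_ending_here = 3, max_so_far = 3
Position 2 (value 7): max_ending_here = 10, max_so_far = 10
Position 3 (value -3): max_ending_here = 7, max_so_far = 10
Position 4 (value 5): max_ending_here = 12, max_so_far = 12
Position 5 (value -10): max_ending_here = 2, max_so_far = 12

Maximum subarray: [3, 7, -3, 5]
Maximum sum: 12

The maximum subarray is [3, 7, -3, 5] with sum 12. This subarray runs from index 1 to index 4.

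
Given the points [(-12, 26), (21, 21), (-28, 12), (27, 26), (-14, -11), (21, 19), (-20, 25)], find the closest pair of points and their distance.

Computing all pairwise distances among 7 points:

d((-12, 26), (21, 21)) = 33.3766
d((-12, 26), (-28, 12)) = 21.2603
d((-12, 26), (27, 26)) = 39.0
d((-12, 26), (-14, -11)) = 37.054
d((-12, 26), (21, 19)) = 33.7343
d((-12, 26), (-20, 25)) = 8.0623
d((21, 21), (-28, 12)) = 49.8197
d((21, 21), (27, 26)) = 7.8102
d((21, 21), (-14, -11)) = 47.4236
d((21, 21), (21, 19)) = 2.0 <-- minimum
d((21, 21), (-20, 25)) = 41.1947
d((-28, 12), (27, 26)) = 56.7539
d((-28, 12), (-14, -11)) = 26.9258
d((-28, 12), (21, 19)) = 49.4975
d((-28, 12), (-20, 25)) = 15.2643
d((27, 26), (-14, -11)) = 55.2268
d((27, 26), (21, 19)) = 9.2195
d((27, 26), (-20, 25)) = 47.0106
d((-14, -11), (21, 19)) = 46.0977
d((-14, -11), (-20, 25)) = 36.4966
d((21, 19), (-20, 25)) = 41.4367

Closest pair: (21, 21) and (21, 19) with distance 2.0

The closest pair is (21, 21) and (21, 19) with Euclidean distance 2.0. For 7 points, brute-force pairwise comparison is shown above. For large n, the divide-and-conquer algorithm (sort by x, recurse on halves, check the dividing strip) achieves O(n log n).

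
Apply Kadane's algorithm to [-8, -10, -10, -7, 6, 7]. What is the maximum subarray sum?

Using Kadane's algorithm on [-8, -10, -10, -7, 6, 7]:

Scanning through the array:
Position 1 (value -10): max_ending_here = -10, max_so_far = -8
Position 2 (value -10): max_ending_here = -10, max_so_far = -8
Position 3 (value -7): max_ending_here = -7, max_so_far = -7
Position 4 (value 6): max_ending_here = 6, max_so_far = 6
Position 5 (value 7): max_ending_here = 13, max_so_far = 13

Maximum subarray: [6, 7]
Maximum sum: 13

The maximum subarray is [6, 7] with sum 13. This subarray runs from index 4 to index 5.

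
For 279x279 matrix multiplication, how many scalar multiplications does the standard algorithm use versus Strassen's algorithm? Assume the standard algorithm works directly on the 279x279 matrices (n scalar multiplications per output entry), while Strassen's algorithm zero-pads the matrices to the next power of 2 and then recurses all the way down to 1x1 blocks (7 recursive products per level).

Matrix multiplication for 279x279 matrices:

Strassen's algorithm requires power-of-2 dimensions. Pad 279x279 to 512x512 (next power of 2).

Standard algorithm: 279^3 = 21717639 multiplications
Strassen's algorithm: 7^(log2(512)) = 7^9 = 40353607 multiplications
Difference: 21717639 - 40353607 = -18635968 (Strassen uses MORE here due to padding overhead — for small or just-over-power-of-2 n, padding can outweigh the per-level savings)

Standard: 21717639 multiplications (279^3). Strassen: 40353607 multiplications (7^9, after padding to 512x512). Strassen reduces 8 recursive multiplications to 7 at each level.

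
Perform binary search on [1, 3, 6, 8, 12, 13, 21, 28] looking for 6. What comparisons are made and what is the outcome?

Binary search for 6 in [1, 3, 6, 8, 12, 13, 21, 28]:

lo=0, hi=7, mid=3, arr[mid]=8 -> 8 > 6, search left half
lo=0, hi=2, mid=1, arr[mid]=3 -> 3 < 6, search right half
lo=2, hi=2, mid=2, arr[mid]=6 -> Found target at index 2!

Binary search finds 6 at index 2 after 3 comparisons. The search repeatedly halves the search space by comparing with the middle element.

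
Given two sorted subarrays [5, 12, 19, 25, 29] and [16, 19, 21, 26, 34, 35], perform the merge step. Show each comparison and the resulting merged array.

Merging process:

Compare 5 vs 16: take 5 from left. Merged: [5]
Compare 12 vs 16: take 12 from left. Merged: [5, 12]
Compare 19 vs 16: take 16 from right. Merged: [5, 12, 16]
Compare 19 vs 19: take 19 from left. Merged: [5, 12, 16, 19]
Compare 25 vs 19: take 19 from right. Merged: [5, 12, 16, 19, 19]
Compare 25 vs 21: take 21 from right. Merged: [5, 12, 16, 19, 19, 21]
Compare 25 vs 26: take 25 from left. Merged: [5, 12, 16, 19, 19, 21, 25]
Compare 29 vs 26: take 26 from right. Merged: [5, 12, 16, 19, 19, 21, 25, 26]
Compare 29 vs 34: take 29 from left. Merged: [5, 12, 16, 19, 19, 21, 25, 26, 29]
Append remaining from right: [34, 35]. Merged: [5, 12, 16, 19, 19, 21, 25, 26, 29, 34, 35]

Final merged array: [5, 12, 16, 19, 19, 21, 25, 26, 29, 34, 35]
Total comparisons: 9

The merged array is [5, 12, 16, 19, 19, 21, 25, 26, 29, 34, 35], requiring 9 comparisons. The merge step runs in O(n) time where n is the total number of elements.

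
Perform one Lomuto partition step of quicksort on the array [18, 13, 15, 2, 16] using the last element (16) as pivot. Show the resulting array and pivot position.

Lomuto partition with pivot = 16:

Initial array: [18, 13, 15, 2, 16]

arr[0]=18 > 16: no swap
arr[1]=13 <= 16: swap with position 0, array becomes [13, 18, 15, 2, 16]
arr[2]=15 <= 16: swap with position 1, array becomes [13, 15, 18, 2, 16]
arr[3]=2 <= 16: swap with position 2, array becomes [13, 15, 2, 18, 16]

Place pivot at position 3: [13, 15, 2, 16, 18]
Pivot position: 3

After partitioning with pivot 16, the array becomes [13, 15, 2, 16, 18]. The pivot is placed at index 3. All elements to the left of the pivot are <= 16, and all elements to the right are > 16.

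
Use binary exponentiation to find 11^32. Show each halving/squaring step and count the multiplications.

Computing 11^32 by squaring (build up from 11^1; each line after the first costs one multiplication):

11^1 = 11
11^2 = (11^1)^2 = 11^2 = 121
11^4 = (11^2)^2 = 121^2 = 14641
11^8 = (11^4)^2 = 14641^2 = 214358881
11^16 = (11^8)^2 = 214358881^2 = 45949729863572161
11^32 = (11^16)^2 = 45949729863572161^2 = 2111377674535255285545615254209921

Result: 2111377674535255285545615254209921
Multiplications needed: 5 (5 lines after 11^1)

11^32 = 2111377674535255285545615254209921. Using exponentiation by squaring, this requires 5 multiplications. The key idea: if the exponent is even, square the half-power; if odd, multiply by the base once.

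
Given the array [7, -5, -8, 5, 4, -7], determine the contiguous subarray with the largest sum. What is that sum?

Using Kadane's algorithm on [7, -5, -8, 5, 4, -7]:

Scanning through the array:
Position 1 (value -5): max_ending_here = 2, max_so_far = 7
Position 2 (value -8): max_ending_here = -6, max_so_far = 7
Position 3 (value 5): max_ending_here = 5, max_so_far = 7
Position 4 (value 4): max_ending_here = 9, max_so_far = 9
Position 5 (value -7): max_ending_here = 2, max_so_far = 9

Maximum subarray: [5, 4]
Maximum sum: 9

The maximum subarray is [5, 4] with sum 9. This subarray runs from index 3 to index 4.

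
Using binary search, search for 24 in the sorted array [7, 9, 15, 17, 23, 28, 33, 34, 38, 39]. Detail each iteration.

Binary search for 24 in [7, 9, 15, 17, 23, 28, 33, 34, 38, 39]:

lo=0, hi=9, mid=4, arr[mid]=23 -> 23 < 24, search right half
lo=5, hi=9, mid=7, arr[mid]=34 -> 34 > 24, search left half
lo=5, hi=6, mid=5, arr[mid]=28 -> 28 > 24, search left half
lo=5 > hi=4, target 24 not found

Binary search determines that 24 is not in the array after 3 comparisons. The search space was exhausted without finding the target.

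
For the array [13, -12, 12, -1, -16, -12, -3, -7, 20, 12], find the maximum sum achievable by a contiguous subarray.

Using Kadane's algorithm on [13, -12, 12, -1, -16, -12, -3, -7, 20, 12]:

Scanning through the array:
Position 1 (value -12): max_ending_here = 1, max_so_far = 13
Position 2 (value 12): max_ending_here = 13, max_so_far = 13
Position 3 (value -1): max_ending_here = 12, max_so_far = 13
Position 4 (value -16): max_ending_here = -4, max_so_far = 13
Position 5 (value -12): max_ending_here = -12, max_so_far = 13
Position 6 (value -3): max_ending_here = -3, max_so_far = 13
Position 7 (value -7): max_ending_here = -7, max_so_far = 13
Position 8 (value 20): max_ending_here = 20, max_so_far = 20
Position 9 (value 12): max_ending_here = 32, max_so_far = 32

Maximum subarray: [20, 12]
Maximum sum: 32

The maximum subarray is [20, 12] with sum 32. This subarray runs from index 8 to index 9.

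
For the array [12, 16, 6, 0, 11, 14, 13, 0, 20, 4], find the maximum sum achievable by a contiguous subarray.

Using Kadane's algorithm on [12, 16, 6, 0, 11, 14, 13, 0, 20, 4]:

Scanning through the array:
Position 1 (value 16): max_ending_here = 28, max_so_far = 28
Position 2 (value 6): max_ending_here = 34, max_so_far = 34
Position 3 (value 0): max_ending_here = 34, max_so_far = 34
Position 4 (value 11): max_ending_here = 45, max_so_far = 45
Position 5 (value 14): max_ending_here = 59, max_so_far = 59
Position 6 (value 13): max_ending_here = 72, max_so_far = 72
Position 7 (value 0): max_ending_here = 72, max_so_far = 72
Position 8 (value 20): max_ending_here = 92, max_so_far = 92
Position 9 (value 4): max_ending_here = 96, max_so_far = 96

Maximum subarray: [12, 16, 6, 0, 11, 14, 13, 0, 20, 4]
Maximum sum: 96

The maximum subarray is [12, 16, 6, 0, 11, 14, 13, 0, 20, 4] with sum 96. This subarray runs from index 0 to index 9.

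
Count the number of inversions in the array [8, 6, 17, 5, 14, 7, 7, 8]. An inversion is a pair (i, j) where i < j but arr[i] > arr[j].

Finding inversions in [8, 6, 17, 5, 14, 7, 7, 8]:

(0, 1): arr[0]=8 > arr[1]=6
(0, 3): arr[0]=8 > arr[3]=5
(0, 5): arr[0]=8 > arr[5]=7
(0, 6): arr[0]=8 > arr[6]=7
(1, 3): arr[1]=6 > arr[3]=5
(2, 3): arr[2]=17 > arr[3]=5
(2, 4): arr[2]=17 > arr[4]=14
(2, 5): arr[2]=17 > arr[5]=7
(2, 6): arr[2]=17 > arr[6]=7
(2, 7): arr[2]=17 > arr[7]=8
(4, 5): arr[4]=14 > arr[5]=7
(4, 6): arr[4]=14 > arr[6]=7
(4, 7): arr[4]=14 > arr[7]=8

Total inversions: 13

The array has 13 inversion(s): (0,1), (0,3), (0,5), (0,6), (1,3), (2,3), (2,4), (2,5), (2,6), (2,7), (4,5), (4,6), (4,7). Each pair (i,j) satisfies i < j and arr[i] > arr[j].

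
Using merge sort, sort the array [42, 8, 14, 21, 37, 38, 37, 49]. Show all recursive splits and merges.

Merge sort trace:

Split: [42, 8, 14, 21, 37, 38, 37, 49] -> [42, 8, 14, 21] and [37, 38, 37, 49]
  Split: [42, 8, 14, 21] -> [42, 8] and [14, 21]
    Split: [42, 8] -> [42] and [8]
    Merge: [42] + [8] -> [8, 42]
    Split: [14, 21] -> [14] and [21]
    Merge: [14] + [21] -> [14, 21]
  Merge: [8, 42] + [14, 21] -> [8, 14, 21, 42]
  Split: [37, 38, 37, 49] -> [37, 38] and [37, 49]
    Split: [37, 38] -> [37] and [38]
    Merge: [37] + [38] -> [37, 38]
    Split: [37, 49] -> [37] and [49]
    Merge: [37] + [49] -> [37, 49]
  Merge: [37, 38] + [37, 49] -> [37, 37, 38, 49]
Merge: [8, 14, 21, 42] + [37, 37, 38, 49] -> [8, 14, 21, 37, 37, 38, 42, 49]

Final sorted array: [8, 14, 21, 37, 37, 38, 42, 49]

The merge sort proceeds by recursively splitting the array and merging sorted halves.
After all merges, the sorted array is [8, 14, 21, 37, 37, 38, 42, 49].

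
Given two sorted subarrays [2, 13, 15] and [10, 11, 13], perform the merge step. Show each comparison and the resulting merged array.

Merging process:

Compare 2 vs 10: take 2 from left. Merged: [2]
Compare 13 vs 10: take 10 from right. Merged: [2, 10]
Compare 13 vs 11: take 11 from right. Merged: [2, 10, 11]
Compare 13 vs 13: take 13 from left. Merged: [2, 10, 11, 13]
Compare 15 vs 13: take 13 from right. Merged: [2, 10, 11, 13, 13]
Append remaining from left: [15]. Merged: [2, 10, 11, 13, 13, 15]

Final merged array: [2, 10, 11, 13, 13, 15]
Total comparisons: 5

The merged array is [2, 10, 11, 13, 13, 15], requiring 5 comparisons. The merge step runs in O(n) time where n is the total number of elements.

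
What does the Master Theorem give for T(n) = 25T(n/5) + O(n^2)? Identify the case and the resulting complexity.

Master Theorem for T(n) = 25T(n/5) + O(n^2):

a = 25, b = 5, c = 2
log_b(a) = log_5(25) = 2.0000

Case 2: c = 2 = log_5(25) = 2.0000
T(n) = O(n^2 log n) = O(n^2 log n)

For T(n) = 25T(n/5) + O(n^2): log_5(25) = 2.0000. This is Case 2 of the Master Theorem (c = log_b(a), equal work at all levels), giving O(n^2 log n).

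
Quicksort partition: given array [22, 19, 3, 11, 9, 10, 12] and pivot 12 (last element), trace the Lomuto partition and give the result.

Lomuto partition with pivot = 12:

Initial array: [22, 19, 3, 11, 9, 10, 12]

arr[0]=22 > 12: no swap
arr[1]=19 > 12: no swap
arr[2]=3 <= 12: swap with position 0, array becomes [3, 19, 22, 11, 9, 10, 12]
arr[3]=11 <= 12: swap with position 1, array becomes [3, 11, 22, 19, 9, 10, 12]
arr[4]=9 <= 12: swap with position 2, array becomes [3, 11, 9, 19, 22, 10, 12]
arr[5]=10 <= 12: swap with position 3, array becomes [3, 11, 9, 10, 22, 19, 12]

Place pivot at position 4: [3, 11, 9, 10, 12, 19, 22]
Pivot position: 4

After partitioning with pivot 12, the array becomes [3, 11, 9, 10, 12, 19, 22]. The pivot is placed at index 4. All elements to the left of the pivot are <= 12, and all elements to the right are > 12.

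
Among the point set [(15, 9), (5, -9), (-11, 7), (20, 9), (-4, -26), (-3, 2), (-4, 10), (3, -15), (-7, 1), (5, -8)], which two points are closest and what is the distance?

Computing all pairwise distances among 10 points:

d((15, 9), (5, -9)) = 20.5913
d((15, 9), (-11, 7)) = 26.0768
d((15, 9), (20, 9)) = 5.0
d((15, 9), (-4, -26)) = 39.8246
d((15, 9), (-3, 2)) = 19.3132
d((15, 9), (-4, 10)) = 19.0263
d((15, 9), (3, -15)) = 26.8328
d((15, 9), (-7, 1)) = 23.4094
d((15, 9), (5, -8)) = 19.7231
d((5, -9), (-11, 7)) = 22.6274
d((5, -9), (20, 9)) = 23.4307
d((5, -9), (-4, -26)) = 19.2354
d((5, -9), (-3, 2)) = 13.6015
d((5, -9), (-4, 10)) = 21.0238
d((5, -9), (3, -15)) = 6.3246
d((5, -9), (-7, 1)) = 15.6205
d((5, -9), (5, -8)) = 1.0 <-- minimum
d((-11, 7), (20, 9)) = 31.0644
d((-11, 7), (-4, -26)) = 33.7343
d((-11, 7), (-3, 2)) = 9.434
d((-11, 7), (-4, 10)) = 7.6158
d((-11, 7), (3, -15)) = 26.0768
d((-11, 7), (-7, 1)) = 7.2111
d((-11, 7), (5, -8)) = 21.9317
d((20, 9), (-4, -26)) = 42.4382
d((20, 9), (-3, 2)) = 24.0416
d((20, 9), (-4, 10)) = 24.0208
d((20, 9), (3, -15)) = 29.4109
d((20, 9), (-7, 1)) = 28.1603
d((20, 9), (5, -8)) = 22.6716
d((-4, -26), (-3, 2)) = 28.0179
d((-4, -26), (-4, 10)) = 36.0
d((-4, -26), (3, -15)) = 13.0384
d((-4, -26), (-7, 1)) = 27.1662
d((-4, -26), (5, -8)) = 20.1246
d((-3, 2), (-4, 10)) = 8.0623
d((-3, 2), (3, -15)) = 18.0278
d((-3, 2), (-7, 1)) = 4.1231
d((-3, 2), (5, -8)) = 12.8062
d((-4, 10), (3, -15)) = 25.9615
d((-4, 10), (-7, 1)) = 9.4868
d((-4, 10), (5, -8)) = 20.1246
d((3, -15), (-7, 1)) = 18.868
d((3, -15), (5, -8)) = 7.2801
d((-7, 1), (5, -8)) = 15.0

Closest pair: (5, -9) and (5, -8) with distance 1.0

The closest pair is (5, -9) and (5, -8) with Euclidean distance 1.0. For 10 points, brute-force pairwise comparison is shown above. For large n, the divide-and-conquer algorithm (sort by x, recurse on halves, check the dividing strip) achieves O(n log n).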